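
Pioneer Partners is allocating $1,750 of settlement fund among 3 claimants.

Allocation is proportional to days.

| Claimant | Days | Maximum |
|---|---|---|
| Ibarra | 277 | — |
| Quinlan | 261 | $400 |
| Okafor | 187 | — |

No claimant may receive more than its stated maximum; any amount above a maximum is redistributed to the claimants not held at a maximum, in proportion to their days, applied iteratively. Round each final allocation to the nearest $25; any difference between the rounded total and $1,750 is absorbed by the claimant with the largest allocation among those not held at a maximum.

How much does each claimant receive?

Ibarra: $800; Quinlan: $400; Okafor: $550

Days total: 725.
Pro-rata shares before constraints: Ibarra 668.62; Quinlan 630.00; Okafor 451.38.
Cap binds for Quinlan ($400); balance $1,350 reallocated over remaining days 464.
Redistributed shares: Ibarra 805.93 → $800; Okafor 544.07 → $550.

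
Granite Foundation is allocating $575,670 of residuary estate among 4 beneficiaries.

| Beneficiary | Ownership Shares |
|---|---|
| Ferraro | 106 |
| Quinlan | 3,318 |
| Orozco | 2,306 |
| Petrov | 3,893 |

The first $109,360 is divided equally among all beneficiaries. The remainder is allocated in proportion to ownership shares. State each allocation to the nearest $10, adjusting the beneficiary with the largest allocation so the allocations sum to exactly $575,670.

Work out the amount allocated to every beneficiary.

Equal tier: $109,360 ÷ 4 = $27,340 apiece.
Remainder $466,310 by ownership shares (total 9,623): Ferraro 5,136.53 → $5,140; Quinlan 160,783.18 → $160,780; Orozco 111,743.83 → $111,740; Petrov 188,646.45 → $188,650.
Totals: Ferraro $27,340 + $5,140 = $32,480; Quinlan $27,340 + $160,780 = $188,120; Orozco $27,340 + $111,740 = $139,080; Petrov $27,340 + $188,650 = $215,990.

Ferraro: $32,480 · Quinlan: $188,120 · Orozco: $139,080 · Petrov: $215,990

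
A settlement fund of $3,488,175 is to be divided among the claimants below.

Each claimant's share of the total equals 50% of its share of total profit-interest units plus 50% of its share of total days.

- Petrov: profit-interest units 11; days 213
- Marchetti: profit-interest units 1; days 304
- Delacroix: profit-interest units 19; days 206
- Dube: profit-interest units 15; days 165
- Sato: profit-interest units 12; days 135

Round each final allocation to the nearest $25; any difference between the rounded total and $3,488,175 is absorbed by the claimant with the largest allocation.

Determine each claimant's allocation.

Profit-interest units total 58; days total 1,023.
Combined weights (50% profit-interest units + 50% days): Petrov 0.1989; Marchetti 0.1572; Delacroix 0.2645; Dube 0.2100; Sato 0.1694.
Unrounded shares: Petrov 693,913.67; Marchetti 548,352.59; Delacroix 922,543.33; Dube 732,361.55; Sato 591,003.86.
At nearest $25: Petrov $693,925; Marchetti $548,350; Delacroix $922,550; Dube $732,350; Sato $591,000. Sum = $3,488,175.
No rounding difference to absorb.

Petrov: $693,925; Marchetti: $548,350; Delacroix: $922,550; Dube: $732,350; Sato: $591,000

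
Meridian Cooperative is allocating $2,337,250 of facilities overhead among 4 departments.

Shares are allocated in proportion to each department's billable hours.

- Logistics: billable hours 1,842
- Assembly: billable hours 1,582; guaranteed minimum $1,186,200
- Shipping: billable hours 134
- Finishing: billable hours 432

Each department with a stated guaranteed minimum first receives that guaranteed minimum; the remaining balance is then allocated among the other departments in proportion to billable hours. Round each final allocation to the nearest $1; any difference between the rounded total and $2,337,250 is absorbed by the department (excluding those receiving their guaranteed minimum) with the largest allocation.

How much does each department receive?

Logistics: $880,496; Assembly: $1,186,200; Shipping: $64,053; Finishing: $206,501

Guaranteed amounts: Assembly $1,186,200. Remaining pool $1,151,050.
Remaining pool split over remaining billable hours 2,408: Logistics 880,495.89 → $880,496; Shipping 64,053.45 → $64,053; Finishing 206,500.66 → $206,501.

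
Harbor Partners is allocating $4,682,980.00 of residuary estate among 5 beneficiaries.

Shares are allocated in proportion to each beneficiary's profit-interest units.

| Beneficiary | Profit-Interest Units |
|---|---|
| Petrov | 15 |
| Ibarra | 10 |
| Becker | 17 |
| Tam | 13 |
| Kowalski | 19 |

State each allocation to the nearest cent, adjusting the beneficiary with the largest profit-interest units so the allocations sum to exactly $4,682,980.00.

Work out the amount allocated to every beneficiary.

Petrov: $949,252.70; Ibarra: $632,835.14; Becker: $1,075,819.73; Tam: $822,685.68; Kowalski: $1,202,386.75

Combined profit-interest units = 15 + 10 + 17 + 13 + 19 = 74.
Raw shares: Petrov 949,252.7027; Ibarra 632,835.1351; Becker 1,075,819.7297; Tam 822,685.6757; Kowalski 1,202,386.7568.
At nearest cent: Petrov $949,252.70; Ibarra $632,835.14; Becker $1,075,819.73; Tam $822,685.68; Kowalski $1,202,386.76. Sum = $4,682,980.01.
Difference $4,682,980.00 − $4,682,980.01 = −$0.01 applied to largest profit-interest units (Kowalski): Kowalski becomes $1,202,386.75.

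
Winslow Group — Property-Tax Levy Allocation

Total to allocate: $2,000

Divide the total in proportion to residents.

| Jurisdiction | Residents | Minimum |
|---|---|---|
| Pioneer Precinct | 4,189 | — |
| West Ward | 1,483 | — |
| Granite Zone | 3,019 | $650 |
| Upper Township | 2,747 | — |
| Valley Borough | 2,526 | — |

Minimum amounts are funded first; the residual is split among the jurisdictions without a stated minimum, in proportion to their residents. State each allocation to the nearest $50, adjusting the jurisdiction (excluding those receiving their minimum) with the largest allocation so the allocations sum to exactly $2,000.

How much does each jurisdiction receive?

Guaranteed amounts: Granite Zone $650. Balance $1,350.
Balance split over remaining residents 10,945: Pioneer Precinct 516.69 → $500; West Ward 182.92 → $200; Upper Township 338.83 → $350; Valley Borough 311.57 → $300.

Pioneer Precinct: $500 | West Ward: $200 | Granite Zone: $650 | Upper Township: $350 | Valley Borough: $300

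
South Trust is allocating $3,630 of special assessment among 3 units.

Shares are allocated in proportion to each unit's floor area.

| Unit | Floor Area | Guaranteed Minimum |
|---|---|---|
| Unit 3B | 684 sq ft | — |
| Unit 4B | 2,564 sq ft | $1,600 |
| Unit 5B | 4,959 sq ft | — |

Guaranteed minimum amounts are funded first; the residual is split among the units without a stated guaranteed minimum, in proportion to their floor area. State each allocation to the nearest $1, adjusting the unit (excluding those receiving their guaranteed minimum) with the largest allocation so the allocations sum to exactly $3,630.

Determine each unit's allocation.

Fund the minimums — Unit 4B $1,600. Balance $2,030.
Balance split over remaining floor area 5,643: Unit 3B 246.06 → $246; Unit 5B 1,783.94 → $1,784.

Unit 3B: $246 · Unit 4B: $1,600 · Unit 5B: $1,784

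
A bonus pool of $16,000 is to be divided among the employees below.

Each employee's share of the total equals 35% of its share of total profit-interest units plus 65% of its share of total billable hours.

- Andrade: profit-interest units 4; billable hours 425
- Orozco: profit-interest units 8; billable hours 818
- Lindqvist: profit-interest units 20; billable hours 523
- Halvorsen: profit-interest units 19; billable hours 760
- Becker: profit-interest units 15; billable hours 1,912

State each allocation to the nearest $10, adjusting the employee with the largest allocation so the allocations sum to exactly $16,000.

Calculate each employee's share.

Andrade: $1,340 · Orozco: $2,600 · Lindqvist: $2,920 · Halvorsen: $3,390 · Becker: $5,750

Profit-interest units total 66; billable hours total 4,438.
Combined weights (35% profit-interest units + 65% billable hours): Andrade 0.0835; Orozco 0.1622; Lindqvist 0.1827; Halvorsen 0.2121; Becker 0.3596.
Unrounded shares: Andrade 1,335.34; Orozco 2,595.69; Lindqvist 2,922.57; Halvorsen 3,393.10; Becker 5,753.30.
At nearest $10: Andrade $1,340; Orozco $2,600; Lindqvist $2,920; Halvorsen $3,390; Becker $5,750. Sum = $16,000.
No rounding difference to absorb.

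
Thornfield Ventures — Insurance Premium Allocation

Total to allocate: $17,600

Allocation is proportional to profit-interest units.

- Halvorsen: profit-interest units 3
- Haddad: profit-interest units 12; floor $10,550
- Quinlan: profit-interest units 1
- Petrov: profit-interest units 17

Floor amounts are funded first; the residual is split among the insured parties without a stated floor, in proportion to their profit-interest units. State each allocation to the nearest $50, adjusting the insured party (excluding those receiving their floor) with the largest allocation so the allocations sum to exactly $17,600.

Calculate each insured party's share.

Halvorsen: $1,000; Haddad: $10,550; Quinlan: $350; Petrov: $5,700

Fund the minimums — Haddad $10,550. Remaining pool $7,050.
Remaining pool split over remaining profit-interest units 21: Halvorsen 1,007.14 → $1,000; Quinlan 335.71 → $350; Petrov 5,707.14 → $5,700.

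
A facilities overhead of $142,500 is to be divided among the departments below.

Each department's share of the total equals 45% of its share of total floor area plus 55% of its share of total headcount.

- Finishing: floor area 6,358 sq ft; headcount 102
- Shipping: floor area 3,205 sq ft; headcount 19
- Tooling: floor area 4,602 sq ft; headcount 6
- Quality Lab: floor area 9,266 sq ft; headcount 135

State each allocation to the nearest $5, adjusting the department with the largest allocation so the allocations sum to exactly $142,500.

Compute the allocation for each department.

Finishing: $47,915 | Shipping: $14,455 | Tooling: $14,390 | Quality Lab: $65,740

Floor area total 23,431; headcount total 262.
Combined weights (45% floor area + 55% headcount): Finishing 0.3362; Shipping 0.1014; Tooling 0.1010; Quality Lab 0.4614.
Pro-rata amounts: Finishing 47,912.72; Shipping 14,455.00; Tooling 14,389.41; Quality Lab 65,742.87.
After rounding ($5): Finishing $47,915; Shipping $14,455; Tooling $14,390; Quality Lab $65,745. Sum = $142,505.
Difference $142,500 − $142,505 = −$5 applied to largest allocation (Quality Lab): Quality Lab becomes $65,740.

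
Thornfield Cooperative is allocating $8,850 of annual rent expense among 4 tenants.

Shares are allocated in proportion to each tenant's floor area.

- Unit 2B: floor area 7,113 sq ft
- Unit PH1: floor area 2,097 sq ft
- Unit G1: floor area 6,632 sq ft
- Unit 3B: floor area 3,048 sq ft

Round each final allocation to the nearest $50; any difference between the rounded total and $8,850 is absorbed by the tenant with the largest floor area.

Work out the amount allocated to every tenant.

Total floor area = 18,890.
Raw shares: Unit 2B 7,113/18,890 × $8,850 = 3,332.45; Unit PH1 2,097/18,890 × $8,850 = 982.45; Unit G1 6,632/18,890 × $8,850 = 3,107.10; Unit 3B 3,048/18,890 × $8,850 = 1,427.99.
Rounded to nearest $50: Unit 2B $3,350; Unit PH1 $1,000; Unit G1 $3,100; Unit 3B $1,450. Sum = $8,900.
Difference $8,850 − $8,900 = −$50 applied to largest floor area (Unit 2B): Unit 2B becomes $3,300.

Unit 2B: $3,300 · Unit PH1: $1,000 · Unit G1: $3,100 · Unit 3B: $1,450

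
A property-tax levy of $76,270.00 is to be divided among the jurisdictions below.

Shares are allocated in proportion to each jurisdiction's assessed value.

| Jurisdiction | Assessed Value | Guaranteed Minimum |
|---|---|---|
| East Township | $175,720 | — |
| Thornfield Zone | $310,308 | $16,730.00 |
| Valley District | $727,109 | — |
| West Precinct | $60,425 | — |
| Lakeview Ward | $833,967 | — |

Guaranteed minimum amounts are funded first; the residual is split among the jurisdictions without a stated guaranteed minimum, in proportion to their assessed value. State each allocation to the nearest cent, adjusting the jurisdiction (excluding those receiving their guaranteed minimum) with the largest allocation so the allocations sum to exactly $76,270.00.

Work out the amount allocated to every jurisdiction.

Minimums first: Thornfield Zone $16,730.00. Residual $59,540.00.
Residual split over remaining assessed value 1,797,221: East Township 5,821.4147 → $5,821.41; Valley District 24,088.3396 → $24,088.34; West Precinct 2,001.8153 → $2,001.82; Lakeview Ward 27,628.4303 → $27,628.43.

East Township: $5,821.41; Thornfield Zone: $16,730.00; Valley District: $24,088.34; West Precinct: $2,001.82; Lakeview Ward: $27,628.43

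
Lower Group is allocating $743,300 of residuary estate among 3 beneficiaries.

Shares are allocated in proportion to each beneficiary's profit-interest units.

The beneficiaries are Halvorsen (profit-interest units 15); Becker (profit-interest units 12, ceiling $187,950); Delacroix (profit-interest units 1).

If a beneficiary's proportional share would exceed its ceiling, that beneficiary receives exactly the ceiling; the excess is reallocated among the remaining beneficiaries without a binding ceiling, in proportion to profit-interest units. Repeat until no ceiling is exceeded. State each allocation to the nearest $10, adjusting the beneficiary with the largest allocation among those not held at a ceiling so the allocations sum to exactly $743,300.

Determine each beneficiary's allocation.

Halvorsen: $520,640; Becker: $187,950; Delacroix: $34,710

Profit-interest units total: 28.
Unconstrained shares: Halvorsen 398,196.43; Becker 318,557.14; Delacroix 26,546.43.
Cap binds for Becker ($187,950); residual $555,350 reallocated over remaining profit-interest units 16.
Remaining shares: Halvorsen 520,640.62 → $520,640; Delacroix 34,709.38 → $34,710.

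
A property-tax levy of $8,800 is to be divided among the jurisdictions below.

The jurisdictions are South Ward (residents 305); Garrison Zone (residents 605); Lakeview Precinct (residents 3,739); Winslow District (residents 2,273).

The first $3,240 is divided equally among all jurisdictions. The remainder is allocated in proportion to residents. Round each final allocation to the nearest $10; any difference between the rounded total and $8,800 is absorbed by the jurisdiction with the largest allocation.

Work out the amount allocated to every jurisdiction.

South Ward: $1,050 · Garrison Zone: $1,300 · Lakeview Precinct: $3,810 · Winslow District: $2,640

First tranche $3,240 split equally: $810 each.
Remainder $5,560 by residents (total 6,922): South Ward 244.99 → $240; Garrison Zone 485.96 → $490; Lakeview Precinct 3,003.30 → $3,000; Winslow District 1,825.76 → $1,830.
Totals: South Ward $810 + $240 = $1,050; Garrison Zone $810 + $490 = $1,300; Lakeview Precinct $810 + $3,000 = $3,810; Winslow District $810 + $1,830 = $2,640.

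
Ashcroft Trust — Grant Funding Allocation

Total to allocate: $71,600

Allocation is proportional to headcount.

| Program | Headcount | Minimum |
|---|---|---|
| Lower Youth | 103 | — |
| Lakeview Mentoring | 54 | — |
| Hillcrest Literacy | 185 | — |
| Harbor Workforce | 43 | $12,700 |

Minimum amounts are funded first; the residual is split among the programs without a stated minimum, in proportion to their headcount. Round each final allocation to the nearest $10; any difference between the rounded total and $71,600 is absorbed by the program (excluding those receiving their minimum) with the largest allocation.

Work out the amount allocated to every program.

Fund the minimums — Harbor Workforce $12,700. Residual $58,900.
Residual split over remaining headcount 342: Lower Youth 17,738.89 → $17,740; Lakeview Mentoring 9,300.00 → $9,300; Hillcrest Literacy 31,861.11 → $31,860.

Lower Youth: $17,740 | Lakeview Mentoring: $9,300 | Hillcrest Literacy: $31,860 | Harbor Workforce: $12,700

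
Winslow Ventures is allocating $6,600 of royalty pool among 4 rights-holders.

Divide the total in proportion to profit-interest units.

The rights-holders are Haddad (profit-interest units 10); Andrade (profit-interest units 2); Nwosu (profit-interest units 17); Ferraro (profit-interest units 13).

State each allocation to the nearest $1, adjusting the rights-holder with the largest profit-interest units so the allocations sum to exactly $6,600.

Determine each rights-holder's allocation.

Sum of profit-interest units: 42.
Unrounded shares: Haddad 10/42 × $6,600 = 1,571.43; Andrade 2/42 × $6,600 = 314.29; Nwosu 17/42 × $6,600 = 2,671.43; Ferraro 13/42 × $6,600 = 2,042.86.
Rounded to nearest $1: Haddad $1,571; Andrade $314; Nwosu $2,671; Ferraro $2,043. Sum = $6,599.
Difference $6,600 − $6,599 = +$1 applied to largest profit-interest units (Nwosu): Nwosu becomes $2,672.

Haddad: $1,571; Andrade: $314; Nwosu: $2,672; Ferraro: $2,043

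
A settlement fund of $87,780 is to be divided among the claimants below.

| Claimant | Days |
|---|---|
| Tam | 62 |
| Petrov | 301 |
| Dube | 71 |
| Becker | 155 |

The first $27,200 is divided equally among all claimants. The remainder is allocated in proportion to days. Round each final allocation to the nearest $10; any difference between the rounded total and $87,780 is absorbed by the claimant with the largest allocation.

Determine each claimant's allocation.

$27,200 shared equally gives $6,800 per claimant.
Remainder $60,580 by days (total 589): Tam 6,376.84 → $6,380; Petrov 30,958.54 → $30,960; Dube 7,302.51 → $7,300; Becker 15,942.11 → $15,940.
Totals: Tam $6,800 + $6,380 = $13,180; Petrov $6,800 + $30,960 = $37,760; Dube $6,800 + $7,300 = $14,100; Becker $6,800 + $15,940 = $22,740.

Tam: $13,180 | Petrov: $37,760 | Dube: $14,100 | Becker: $22,740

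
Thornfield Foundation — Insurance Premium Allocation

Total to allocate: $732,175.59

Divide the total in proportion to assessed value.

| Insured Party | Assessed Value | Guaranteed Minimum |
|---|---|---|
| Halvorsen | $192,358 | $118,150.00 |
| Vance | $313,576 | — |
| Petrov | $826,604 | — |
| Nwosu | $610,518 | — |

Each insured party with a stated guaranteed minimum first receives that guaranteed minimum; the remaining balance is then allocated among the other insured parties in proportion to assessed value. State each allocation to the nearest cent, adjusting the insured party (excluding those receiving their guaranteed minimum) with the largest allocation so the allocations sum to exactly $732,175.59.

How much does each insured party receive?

Minimums first: Halvorsen $118,150.00. Balance $614,025.59.
Balance split over remaining assessed value 1,750,698: Vance 109,981.0981 → $109,981.10; Petrov 289,916.3698 → $289,916.37; Nwosu 214,128.1221 → $214,128.12.

Halvorsen: $118,150.00 · Vance: $109,981.10 · Petrov: $289,916.37 · Nwosu: $214,128.12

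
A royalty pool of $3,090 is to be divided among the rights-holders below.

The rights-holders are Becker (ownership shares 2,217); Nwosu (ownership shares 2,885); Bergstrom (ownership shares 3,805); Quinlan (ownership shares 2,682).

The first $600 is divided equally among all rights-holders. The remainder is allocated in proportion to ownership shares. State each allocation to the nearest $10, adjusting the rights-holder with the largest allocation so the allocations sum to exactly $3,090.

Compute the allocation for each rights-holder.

First tranche $600 split equally: $150 each.
Remainder $2,490 by ownership shares (total 11,589): Becker 476.34 → $480; Nwosu 619.87 → $620; Bergstrom 817.54 → $820; Quinlan 576.25 → $580.
Rounding difference −$10 on remainder applied to Bergstrom.
Totals: Becker $150 + $480 = $630; Nwosu $150 + $620 = $770; Bergstrom $150 + $810 = $960; Quinlan $150 + $580 = $730.

Becker: $630 | Nwosu: $770 | Bergstrom: $960 | Quinlan: $730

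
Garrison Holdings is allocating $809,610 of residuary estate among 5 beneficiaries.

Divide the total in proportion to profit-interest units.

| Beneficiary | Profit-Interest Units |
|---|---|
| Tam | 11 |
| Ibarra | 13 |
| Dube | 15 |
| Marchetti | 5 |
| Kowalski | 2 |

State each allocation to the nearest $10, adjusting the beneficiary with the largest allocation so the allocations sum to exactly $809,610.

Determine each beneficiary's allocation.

Tam: $193,600 | Ibarra: $228,800 | Dube: $264,010 | Marchetti: $88,000 | Kowalski: $35,200

Sum of profit-interest units: 46.
Proportional shares: Tam 11/46 × $809,610 = 193,602.39; Ibarra 13/46 × $809,610 = 228,802.83; Dube 15/46 × $809,610 = 264,003.26; Marchetti 5/46 × $809,610 = 88,001.09; Kowalski 2/46 × $809,610 = 35,200.43.
After rounding ($10): Tam $193,600; Ibarra $228,800; Dube $264,000; Marchetti $88,000; Kowalski $35,200. Sum = $809,600.
Difference $809,610 − $809,600 = +$10 applied to largest allocation (Dube): Dube becomes $264,010.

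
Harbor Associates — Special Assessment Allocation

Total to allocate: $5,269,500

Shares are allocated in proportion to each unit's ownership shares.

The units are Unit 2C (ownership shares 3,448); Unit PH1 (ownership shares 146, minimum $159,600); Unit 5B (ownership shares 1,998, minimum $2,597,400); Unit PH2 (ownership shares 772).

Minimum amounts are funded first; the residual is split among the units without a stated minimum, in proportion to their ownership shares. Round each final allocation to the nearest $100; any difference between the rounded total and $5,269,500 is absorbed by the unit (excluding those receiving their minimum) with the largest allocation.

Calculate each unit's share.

Unit 2C: $2,052,900 · Unit PH1: $159,600 · Unit 5B: $2,597,400 · Unit PH2: $459,600

Minimums first: Unit PH1 $159,600; Unit 5B $2,597,400. Balance $2,512,500.
Balance split over remaining ownership shares 4,220: Unit 2C 2,052,867.30 → $2,052,900; Unit PH2 459,632.70 → $459,600.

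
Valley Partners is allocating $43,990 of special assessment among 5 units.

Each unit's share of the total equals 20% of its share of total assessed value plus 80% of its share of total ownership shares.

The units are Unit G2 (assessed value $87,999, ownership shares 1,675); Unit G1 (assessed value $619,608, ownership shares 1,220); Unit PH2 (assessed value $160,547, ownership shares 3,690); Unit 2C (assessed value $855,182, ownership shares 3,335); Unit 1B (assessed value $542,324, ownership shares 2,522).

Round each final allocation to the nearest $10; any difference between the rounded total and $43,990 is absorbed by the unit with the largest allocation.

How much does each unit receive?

Unit G2: $5,080; Unit G1: $5,860; Unit PH2: $11,060; Unit 2C: $12,750; Unit 1B: $9,240

Assessed value total 2,265,660; ownership shares total 12,442.
Blended shares (20% assessed value + 80% ownership shares): Unit G2 0.1155; Unit G1 0.1331; Unit PH2 0.2514; Unit 2C 0.2899; Unit 1B 0.2100.
Pro-rata amounts: Unit G2 5,079.43; Unit G1 5,856.81; Unit PH2 11,060.54; Unit 2C 12,753.83; Unit 1B 9,239.39.
Rounded to nearest $10: Unit G2 $5,080; Unit G1 $5,860; Unit PH2 $11,060; Unit 2C $12,750; Unit 1B $9,240. Sum = $43,990.
Rounded total matches; no reconciliation needed.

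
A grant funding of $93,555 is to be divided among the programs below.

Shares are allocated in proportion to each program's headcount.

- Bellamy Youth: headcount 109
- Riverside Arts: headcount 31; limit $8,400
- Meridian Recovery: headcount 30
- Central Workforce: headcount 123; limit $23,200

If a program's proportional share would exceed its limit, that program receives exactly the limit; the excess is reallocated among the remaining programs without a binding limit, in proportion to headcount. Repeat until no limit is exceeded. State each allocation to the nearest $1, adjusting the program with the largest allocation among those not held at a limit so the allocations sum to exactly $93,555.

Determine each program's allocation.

Total headcount = 293.
Pro-rata shares before constraints: Bellamy Youth 34,803.74; Riverside Arts 9,898.31; Meridian Recovery 9,579.01; Central Workforce 39,273.94.
Capped: Riverside Arts ($8,400), Central Workforce ($23,200); balance $61,955 reallocated over remaining headcount 139.
Shares after redistribution: Bellamy Youth 48,583.42 → $48,583; Meridian Recovery 13,371.58 → $13,372.

Bellamy Youth: $48,583; Riverside Arts: $8,400; Meridian Recovery: $13,372; Central Workforce: $23,200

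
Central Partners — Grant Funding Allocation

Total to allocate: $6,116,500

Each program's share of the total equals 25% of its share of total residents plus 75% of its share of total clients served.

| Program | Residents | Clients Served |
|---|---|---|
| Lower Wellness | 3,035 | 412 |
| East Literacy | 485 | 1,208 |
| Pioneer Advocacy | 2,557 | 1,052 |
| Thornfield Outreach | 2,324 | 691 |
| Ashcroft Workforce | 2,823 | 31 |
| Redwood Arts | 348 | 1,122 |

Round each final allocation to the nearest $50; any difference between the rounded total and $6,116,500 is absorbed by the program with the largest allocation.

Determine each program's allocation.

Lower Wellness: $819,550 · East Literacy: $1,291,200 · Pioneer Advocacy: $1,406,550 · Thornfield Outreach: $1,009,000 · Ashcroft Workforce: $404,500 · Redwood Arts: $1,185,700

Residents total 11,572; clients served total 4,516.
Composite weights (25% residents + 75% clients served): Lower Wellness 0.1340; East Literacy 0.2111; Pioneer Advocacy 0.2300; Thornfield Outreach 0.1650; Ashcroft Workforce 0.0661; Redwood Arts 0.1939.
Unrounded shares: Lower Wellness 819,556.77; East Literacy 1,291,180.28; Pioneer Advocacy 1,406,508.95; Thornfield Outreach 1,009,014.74; Ashcroft Workforce 404,521.40; Redwood Arts 1,185,717.86.
At nearest $50: Lower Wellness $819,550; East Literacy $1,291,200; Pioneer Advocacy $1,406,500; Thornfield Outreach $1,009,000; Ashcroft Workforce $404,500; Redwood Arts $1,185,700. Sum = $6,116,450.
Difference $6,116,500 − $6,116,450 = +$50 applied to largest allocation (Pioneer Advocacy): Pioneer Advocacy becomes $1,406,550.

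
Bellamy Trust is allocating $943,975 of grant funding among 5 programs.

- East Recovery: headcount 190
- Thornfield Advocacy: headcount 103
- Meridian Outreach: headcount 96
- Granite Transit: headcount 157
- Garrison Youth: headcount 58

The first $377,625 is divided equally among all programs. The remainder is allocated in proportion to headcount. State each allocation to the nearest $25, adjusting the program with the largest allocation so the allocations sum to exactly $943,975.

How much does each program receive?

East Recovery: $253,675 | Thornfield Advocacy: $172,100 | Meridian Outreach: $165,550 | Granite Transit: $222,750 | Garrison Youth: $129,900

Equal tier: $377,625 ÷ 5 = $75,525 apiece.
Remainder $566,350 by headcount (total 604): East Recovery 178,156.46 → $178,150; Thornfield Advocacy 96,579.55 → $96,575; Meridian Outreach 90,015.89 → $90,025; Granite Transit 147,213.49 → $147,225; Garrison Youth 54,384.60 → $54,375.
Totals: East Recovery $75,525 + $178,150 = $253,675; Thornfield Advocacy $75,525 + $96,575 = $172,100; Meridian Outreach $75,525 + $90,025 = $165,550; Granite Transit $75,525 + $147,225 = $222,750; Garrison Youth $75,525 + $54,375 = $129,900.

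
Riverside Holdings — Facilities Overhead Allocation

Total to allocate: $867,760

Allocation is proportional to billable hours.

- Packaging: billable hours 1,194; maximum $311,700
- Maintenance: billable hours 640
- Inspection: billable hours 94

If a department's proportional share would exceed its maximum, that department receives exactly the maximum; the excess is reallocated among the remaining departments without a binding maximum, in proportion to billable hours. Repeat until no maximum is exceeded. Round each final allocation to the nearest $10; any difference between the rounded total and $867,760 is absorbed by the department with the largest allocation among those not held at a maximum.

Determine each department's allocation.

Sum of billable hours: 1,928.
Proportional shares (ignoring caps): Packaging 537,399.09; Maintenance 288,053.11; Inspection 42,307.80.
Cap binds for Packaging ($311,700); residual $556,060 reallocated over remaining billable hours 734.
Remaining shares: Maintenance 484,847.96 → $484,850; Inspection 71,212.04 → $71,210.

Packaging: $311,700 · Maintenance: $484,850 · Inspection: $71,210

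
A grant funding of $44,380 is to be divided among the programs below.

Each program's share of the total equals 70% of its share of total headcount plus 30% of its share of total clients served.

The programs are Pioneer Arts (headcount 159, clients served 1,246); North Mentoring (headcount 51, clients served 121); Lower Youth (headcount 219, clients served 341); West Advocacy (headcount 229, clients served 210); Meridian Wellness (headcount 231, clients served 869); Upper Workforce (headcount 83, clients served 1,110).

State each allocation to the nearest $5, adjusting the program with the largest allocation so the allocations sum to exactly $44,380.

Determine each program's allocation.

Pioneer Arts: $9,340 · North Mentoring: $2,045 · Lower Youth: $8,165 · West Advocacy: $8,035 · Meridian Wellness: $10,350 · Upper Workforce: $6,445

Totals — headcount 972, clients served 3,897.
Blended shares (70% headcount + 30% clients served): Pioneer Arts 0.2104; North Mentoring 0.0460; Lower Youth 0.1840; West Advocacy 0.1811; Meridian Wellness 0.2333; Upper Workforce 0.1452.
Pro-rata amounts: Pioneer Arts 9,338.71; North Mentoring 2,043.40; Lower Youth 8,164.46; West Advocacy 8,036.51; Meridian Wellness 10,351.89; Upper Workforce 6,445.04.
After rounding ($5): Pioneer Arts $9,340; North Mentoring $2,045; Lower Youth $8,165; West Advocacy $8,035; Meridian Wellness $10,350; Upper Workforce $6,445. Sum = $44,380.
Sum already equals the total — no adjustment.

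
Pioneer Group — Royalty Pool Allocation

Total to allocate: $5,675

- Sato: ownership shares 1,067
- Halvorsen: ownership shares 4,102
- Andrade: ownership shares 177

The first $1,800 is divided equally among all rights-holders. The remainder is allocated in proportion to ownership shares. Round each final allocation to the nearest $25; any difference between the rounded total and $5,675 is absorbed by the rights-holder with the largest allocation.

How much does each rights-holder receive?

Sato: $1,375; Halvorsen: $3,575; Andrade: $725

$1,800 shared equally gives $600 per rights-holder.
Remainder $3,875 by ownership shares (total 5,346): Sato 773.41 → $775; Halvorsen 2,973.30 → $2,975; Andrade 128.30 → $125.
Totals: Sato $600 + $775 = $1,375; Halvorsen $600 + $2,975 = $3,575; Andrade $600 + $125 = $725.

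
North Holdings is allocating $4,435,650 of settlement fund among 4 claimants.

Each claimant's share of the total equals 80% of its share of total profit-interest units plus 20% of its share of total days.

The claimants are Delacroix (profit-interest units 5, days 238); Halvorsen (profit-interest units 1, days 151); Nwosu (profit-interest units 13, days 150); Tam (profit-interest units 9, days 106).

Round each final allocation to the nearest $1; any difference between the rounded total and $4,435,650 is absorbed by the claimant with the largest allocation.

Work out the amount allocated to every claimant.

Profit-interest units total 28; days total 645.
Composite weights (80% profit-interest units + 20% days): Delacroix 0.2167; Halvorsen 0.0754; Nwosu 0.4179; Tam 0.2900.
Raw shares: Delacroix 961,008.38; Halvorsen 334,417.55; Nwosu 1,853,836.45; Tam 1,286,387.62.
At nearest $1: Delacroix $961,008; Halvorsen $334,418; Nwosu $1,853,836; Tam $1,286,388. Sum = $4,435,650.
No rounding difference to absorb.

Delacroix: $961,008 · Halvorsen: $334,418 · Nwosu: $1,853,836 · Tam: $1,286,388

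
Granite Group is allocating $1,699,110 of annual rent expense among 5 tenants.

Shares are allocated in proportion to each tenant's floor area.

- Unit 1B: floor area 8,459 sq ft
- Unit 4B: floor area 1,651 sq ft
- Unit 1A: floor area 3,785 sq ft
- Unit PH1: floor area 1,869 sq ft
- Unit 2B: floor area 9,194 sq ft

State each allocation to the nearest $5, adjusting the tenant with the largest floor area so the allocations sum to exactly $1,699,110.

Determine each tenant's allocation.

Unit 1B: $575,880 · Unit 4B: $112,400 · Unit 1A: $257,680 · Unit PH1: $127,240 · Unit 2B: $625,910

Floor area total: 24,958.
Proportional shares: Unit 1B 8,459/24,958 × $1,699,110 = 575,878.34; Unit 4B 1,651/24,958 × $1,699,110 = 112,398.05; Unit 1A 3,785/24,958 × $1,699,110 = 257,678.15; Unit PH1 1,869/24,958 × $1,699,110 = 127,239.23; Unit 2B 9,194/24,958 × $1,699,110 = 625,916.23.
At nearest $5: Unit 1B $575,880; Unit 4B $112,400; Unit 1A $257,680; Unit PH1 $127,240; Unit 2B $625,915. Sum = $1,699,115.
Difference $1,699,110 − $1,699,115 = −$5 applied to largest floor area (Unit 2B): Unit 2B becomes $625,910.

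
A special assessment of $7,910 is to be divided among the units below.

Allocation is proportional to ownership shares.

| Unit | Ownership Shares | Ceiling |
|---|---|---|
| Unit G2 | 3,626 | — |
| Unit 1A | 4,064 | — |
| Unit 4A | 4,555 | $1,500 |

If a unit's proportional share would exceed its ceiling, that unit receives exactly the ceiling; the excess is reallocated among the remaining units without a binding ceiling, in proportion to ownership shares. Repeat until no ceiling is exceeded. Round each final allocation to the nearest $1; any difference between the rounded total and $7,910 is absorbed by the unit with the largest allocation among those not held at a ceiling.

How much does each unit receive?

Sum of ownership shares: 12,245.
Proportional shares (ignoring caps): Unit G2 2,342.32; Unit 1A 2,625.25; Unit 4A 2,942.43.
Held at cap: Unit 4A ($1,500); residual $6,410 reallocated over remaining ownership shares 7,690.
Remaining shares: Unit G2 3,022.45 → $3,022; Unit 1A 3,387.55 → $3,388.

Unit G2: $3,022 · Unit 1A: $3,388 · Unit 4A: $1,500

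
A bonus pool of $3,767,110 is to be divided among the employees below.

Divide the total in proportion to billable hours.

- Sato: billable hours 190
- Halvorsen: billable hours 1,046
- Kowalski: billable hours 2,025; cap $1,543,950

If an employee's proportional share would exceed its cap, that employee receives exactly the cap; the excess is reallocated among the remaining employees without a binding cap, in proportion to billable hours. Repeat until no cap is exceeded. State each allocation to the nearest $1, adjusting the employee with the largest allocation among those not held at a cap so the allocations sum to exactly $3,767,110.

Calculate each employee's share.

Sato: $341,748 | Halvorsen: $1,881,412 | Kowalski: $1,543,950

Billable hours total: 3,261.
Pro-rata shares before constraints: Sato 219,488.16; Halvorsen 1,208,340.10; Kowalski 2,339,281.74.
Cap binds for Kowalski ($1,543,950); remaining pool $2,223,160 reallocated over remaining billable hours 1,236.
Redistributed shares: Sato 341,747.90 → $341,748; Halvorsen 1,881,412.10 → $1,881,412.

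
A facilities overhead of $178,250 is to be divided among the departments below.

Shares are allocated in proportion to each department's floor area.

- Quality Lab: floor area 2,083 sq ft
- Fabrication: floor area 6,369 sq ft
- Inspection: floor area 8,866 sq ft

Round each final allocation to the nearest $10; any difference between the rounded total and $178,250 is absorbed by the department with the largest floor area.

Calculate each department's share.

Floor area total: 2,083 + 6,369 + 8,866 = 17,318.
Raw shares: Quality Lab 21,439.82; Fabrication 65,554.58; Inspection 91,255.60.
At nearest $10: Quality Lab $21,440; Fabrication $65,550; Inspection $91,260. Sum = $178,250.
Rounded total matches; no reconciliation needed.

Quality Lab: $21,440 · Fabrication: $65,550 · Inspection: $91,260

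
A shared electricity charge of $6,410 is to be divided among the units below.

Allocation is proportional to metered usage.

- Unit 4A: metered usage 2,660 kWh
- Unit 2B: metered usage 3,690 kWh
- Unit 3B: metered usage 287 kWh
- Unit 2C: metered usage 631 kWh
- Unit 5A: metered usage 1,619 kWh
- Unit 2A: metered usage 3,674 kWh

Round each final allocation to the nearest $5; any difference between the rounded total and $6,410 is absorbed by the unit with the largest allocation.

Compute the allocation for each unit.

Combined metered usage = 12,561.
Raw shares: Unit 4A 2,660/12,561 × $6,410 = 1,357.42; Unit 2B 3,690/12,561 × $6,410 = 1,883.04; Unit 3B 287/12,561 × $6,410 = 146.46; Unit 2C 631/12,561 × $6,410 = 322.01; Unit 5A 1,619/12,561 × $6,410 = 826.19; Unit 2A 3,674/12,561 × $6,410 = 1,874.88.
After rounding ($5): Unit 4A $1,355; Unit 2B $1,885; Unit 3B $145; Unit 2C $320; Unit 5A $825; Unit 2A $1,875. Sum = $6,405.
Difference $6,410 − $6,405 = +$5 applied to largest allocation (Unit 2B): Unit 2B becomes $1,890.

Unit 4A: $1,355 | Unit 2B: $1,890 | Unit 3B: $145 | Unit 2C: $320 | Unit 5A: $825 | Unit 2A: $1,875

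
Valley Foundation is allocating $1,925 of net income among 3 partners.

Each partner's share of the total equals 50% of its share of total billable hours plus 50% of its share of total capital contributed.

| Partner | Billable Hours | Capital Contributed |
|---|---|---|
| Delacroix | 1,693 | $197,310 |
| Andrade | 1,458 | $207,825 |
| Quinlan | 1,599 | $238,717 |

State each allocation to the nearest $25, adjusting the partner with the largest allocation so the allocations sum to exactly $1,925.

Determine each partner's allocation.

Delacroix: $650 | Andrade: $600 | Quinlan: $675

Totals — billable hours 4,750, capital contributed 643,852.
Blended shares (50% billable hours + 50% capital contributed): Delacroix 0.3314; Andrade 0.3149; Quinlan 0.3537.
Raw shares: Delacroix 638.02; Andrade 606.12; Quinlan 680.87.
After rounding ($25): Delacroix $650; Andrade $600; Quinlan $675. Sum = $1,925.
No rounding difference to absorb.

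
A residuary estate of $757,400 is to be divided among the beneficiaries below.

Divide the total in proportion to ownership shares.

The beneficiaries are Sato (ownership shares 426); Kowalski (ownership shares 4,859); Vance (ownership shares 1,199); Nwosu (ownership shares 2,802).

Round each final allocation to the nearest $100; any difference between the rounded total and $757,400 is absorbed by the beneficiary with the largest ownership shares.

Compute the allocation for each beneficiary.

Sum of ownership shares: 9,286.
Raw shares: Sato 426/9,286 × $757,400 = 34,746.11; Kowalski 4,859/9,286 × $757,400 = 396,317.75; Vance 1,199/9,286 × $757,400 = 97,794.81; Nwosu 2,802/9,286 × $757,400 = 228,541.33.
After rounding ($100): Sato $34,700; Kowalski $396,300; Vance $97,800; Nwosu $228,500. Sum = $757,300.
Difference $757,400 − $757,300 = +$100 applied to largest ownership shares (Kowalski): Kowalski becomes $396,400.

Sato: $34,700; Kowalski: $396,400; Vance: $97,800; Nwosu: $228,500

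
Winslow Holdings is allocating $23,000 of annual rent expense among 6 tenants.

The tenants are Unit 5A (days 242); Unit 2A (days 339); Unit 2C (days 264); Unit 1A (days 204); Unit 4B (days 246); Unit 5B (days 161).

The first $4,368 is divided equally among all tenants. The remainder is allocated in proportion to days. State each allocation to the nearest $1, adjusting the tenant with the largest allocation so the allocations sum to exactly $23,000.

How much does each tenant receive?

First tranche $4,368 split equally: $728 each.
Remainder $18,632 by days (total 1,456): Unit 5A 3,096.80 → $3,097; Unit 2A 4,338.08 → $4,338; Unit 2C 3,378.33 → $3,378; Unit 1A 2,610.53 → $2,611; Unit 4B 3,147.99 → $3,148; Unit 5B 2,060.27 → $2,060.
Totals: Unit 5A $728 + $3,097 = $3,825; Unit 2A $728 + $4,338 = $5,066; Unit 2C $728 + $3,378 = $4,106; Unit 1A $728 + $2,611 = $3,339; Unit 4B $728 + $3,148 = $3,876; Unit 5B $728 + $2,060 = $2,788.

Unit 5A: $3,825; Unit 2A: $5,066; Unit 2C: $4,106; Unit 1A: $3,339; Unit 4B: $3,876; Unit 5B: $2,788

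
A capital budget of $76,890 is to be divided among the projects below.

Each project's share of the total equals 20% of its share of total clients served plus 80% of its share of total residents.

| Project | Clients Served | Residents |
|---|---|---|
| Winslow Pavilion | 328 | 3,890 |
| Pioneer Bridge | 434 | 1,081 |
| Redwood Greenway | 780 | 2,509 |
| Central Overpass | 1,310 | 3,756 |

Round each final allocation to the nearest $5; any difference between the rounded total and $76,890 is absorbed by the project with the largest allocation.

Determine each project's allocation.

Totals — clients served 2,852, residents 11,236.
Composite weights (20% clients served + 80% residents): Winslow Pavilion 0.3000; Pioneer Bridge 0.1074; Redwood Greenway 0.2333; Central Overpass 0.3593.
Raw shares: Winslow Pavilion 23,064.56; Pioneer Bridge 8,258.11; Redwood Greenway 17,941.40; Central Overpass 27,625.92.
At nearest $5: Winslow Pavilion $23,065; Pioneer Bridge $8,260; Redwood Greenway $17,940; Central Overpass $27,625. Sum = $76,890.
Sum already equals the total — no adjustment.

Winslow Pavilion: $23,065 · Pioneer Bridge: $8,260 · Redwood Greenway: $17,940 · Central Overpass: $27,625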